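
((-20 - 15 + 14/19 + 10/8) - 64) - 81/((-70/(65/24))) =-199775/2128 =-93.88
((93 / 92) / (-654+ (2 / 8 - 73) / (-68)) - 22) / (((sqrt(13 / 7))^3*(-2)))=14978401*sqrt(91) / 32872359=4.35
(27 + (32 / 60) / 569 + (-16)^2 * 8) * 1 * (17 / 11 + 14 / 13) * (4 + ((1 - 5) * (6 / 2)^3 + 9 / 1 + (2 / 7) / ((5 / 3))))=-41985665305 / 81367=-516003.60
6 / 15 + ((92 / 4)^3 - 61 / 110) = 1338353 / 110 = 12166.85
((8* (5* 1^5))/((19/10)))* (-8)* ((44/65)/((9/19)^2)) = -535040/1053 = -508.11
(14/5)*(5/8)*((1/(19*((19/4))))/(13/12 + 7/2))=84/19855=0.00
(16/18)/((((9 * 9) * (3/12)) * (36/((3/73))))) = 8/159651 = 0.00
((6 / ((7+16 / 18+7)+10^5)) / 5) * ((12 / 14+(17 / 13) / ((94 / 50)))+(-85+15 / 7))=-1341279 / 1374954685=-0.00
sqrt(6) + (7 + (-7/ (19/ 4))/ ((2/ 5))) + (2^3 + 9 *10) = sqrt(6) + 1925/ 19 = 103.77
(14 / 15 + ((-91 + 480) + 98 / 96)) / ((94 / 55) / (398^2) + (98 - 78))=40872944519 / 2090933928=19.55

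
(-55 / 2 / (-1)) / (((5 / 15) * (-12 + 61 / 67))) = -11055 / 1486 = -7.44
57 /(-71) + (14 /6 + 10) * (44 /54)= 53177 /5751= 9.25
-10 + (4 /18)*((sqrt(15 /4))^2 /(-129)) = -7745 /774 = -10.01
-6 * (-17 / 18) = 17 / 3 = 5.67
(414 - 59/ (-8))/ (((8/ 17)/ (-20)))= -286535/ 16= -17908.44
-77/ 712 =-0.11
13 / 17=0.76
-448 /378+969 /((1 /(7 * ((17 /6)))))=1037735 /54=19217.31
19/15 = 1.27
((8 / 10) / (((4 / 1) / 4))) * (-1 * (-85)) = 68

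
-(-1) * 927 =927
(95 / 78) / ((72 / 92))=2185 / 1404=1.56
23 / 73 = 0.32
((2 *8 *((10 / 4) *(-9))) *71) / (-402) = 4260 / 67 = 63.58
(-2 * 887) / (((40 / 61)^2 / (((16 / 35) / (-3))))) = 3300527 / 5250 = 628.67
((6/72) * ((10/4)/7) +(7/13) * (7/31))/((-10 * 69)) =-10247/46715760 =-0.00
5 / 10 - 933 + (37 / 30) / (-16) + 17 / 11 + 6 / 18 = -1638029 / 1760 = -930.70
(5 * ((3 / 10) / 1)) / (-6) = -1 / 4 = -0.25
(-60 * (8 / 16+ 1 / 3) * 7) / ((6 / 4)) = -700 / 3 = -233.33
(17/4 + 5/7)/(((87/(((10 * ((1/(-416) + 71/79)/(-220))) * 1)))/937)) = -1278856017/587082496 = -2.18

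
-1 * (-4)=4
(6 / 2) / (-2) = -3 / 2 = -1.50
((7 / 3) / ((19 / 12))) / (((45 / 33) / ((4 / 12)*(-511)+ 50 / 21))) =-155188 / 855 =-181.51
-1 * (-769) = 769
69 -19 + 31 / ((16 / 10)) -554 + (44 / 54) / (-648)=-8479021 / 17496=-484.63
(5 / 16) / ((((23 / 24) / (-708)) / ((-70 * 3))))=1115100 / 23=48482.61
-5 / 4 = -1.25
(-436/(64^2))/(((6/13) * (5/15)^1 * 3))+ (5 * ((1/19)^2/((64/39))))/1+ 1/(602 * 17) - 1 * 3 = -3.22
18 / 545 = 0.03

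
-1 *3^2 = -9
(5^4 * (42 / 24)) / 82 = 4375 / 328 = 13.34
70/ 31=2.26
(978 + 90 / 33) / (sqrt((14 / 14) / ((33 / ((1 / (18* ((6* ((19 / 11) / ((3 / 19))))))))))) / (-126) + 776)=154958832* sqrt(3) / 4100040770208757 + 5181729127110144 / 4100040770208757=1.26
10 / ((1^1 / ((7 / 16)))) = 35 / 8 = 4.38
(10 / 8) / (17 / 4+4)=5 / 33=0.15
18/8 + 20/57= 593/228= 2.60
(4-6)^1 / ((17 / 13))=-26 / 17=-1.53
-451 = -451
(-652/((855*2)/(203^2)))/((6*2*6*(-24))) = 6717067/738720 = 9.09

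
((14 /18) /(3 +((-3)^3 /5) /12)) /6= 70 /1377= 0.05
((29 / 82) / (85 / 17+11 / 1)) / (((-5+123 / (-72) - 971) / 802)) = -34887 / 1924130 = -0.02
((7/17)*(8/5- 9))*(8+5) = -3367/85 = -39.61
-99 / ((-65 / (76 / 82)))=3762 / 2665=1.41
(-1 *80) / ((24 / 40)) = -400 / 3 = -133.33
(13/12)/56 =0.02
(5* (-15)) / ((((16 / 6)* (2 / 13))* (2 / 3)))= -8775 / 32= -274.22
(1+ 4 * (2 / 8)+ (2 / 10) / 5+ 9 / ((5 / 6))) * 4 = 1284 / 25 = 51.36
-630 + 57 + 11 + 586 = 24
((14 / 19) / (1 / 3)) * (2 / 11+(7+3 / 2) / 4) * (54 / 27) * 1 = 4263 / 418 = 10.20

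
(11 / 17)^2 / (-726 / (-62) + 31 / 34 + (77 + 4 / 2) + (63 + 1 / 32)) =120032 / 44337071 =0.00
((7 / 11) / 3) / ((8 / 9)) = 21 / 88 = 0.24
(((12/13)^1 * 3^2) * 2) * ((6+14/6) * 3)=5400/13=415.38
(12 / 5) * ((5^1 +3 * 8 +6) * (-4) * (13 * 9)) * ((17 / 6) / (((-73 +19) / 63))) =129948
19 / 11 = 1.73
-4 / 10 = -2 / 5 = -0.40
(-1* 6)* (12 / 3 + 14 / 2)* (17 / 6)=-187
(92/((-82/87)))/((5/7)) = -28014/205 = -136.65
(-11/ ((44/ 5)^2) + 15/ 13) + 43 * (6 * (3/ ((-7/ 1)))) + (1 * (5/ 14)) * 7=-1714667/ 16016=-107.06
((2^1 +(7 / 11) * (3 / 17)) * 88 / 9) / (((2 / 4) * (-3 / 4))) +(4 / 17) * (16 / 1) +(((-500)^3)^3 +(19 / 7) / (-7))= -1953125000000000000000052.00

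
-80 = -80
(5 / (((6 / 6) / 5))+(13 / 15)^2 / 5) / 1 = 28294 / 1125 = 25.15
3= 3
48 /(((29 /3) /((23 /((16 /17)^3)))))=1016991 /7424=136.99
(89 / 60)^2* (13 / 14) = 102973 / 50400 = 2.04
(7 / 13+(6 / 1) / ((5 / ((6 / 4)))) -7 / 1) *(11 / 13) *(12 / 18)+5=2003 / 845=2.37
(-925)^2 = 855625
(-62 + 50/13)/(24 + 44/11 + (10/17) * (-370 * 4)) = 3213/46553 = 0.07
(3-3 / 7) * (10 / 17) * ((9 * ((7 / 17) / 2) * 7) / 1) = 5670 / 289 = 19.62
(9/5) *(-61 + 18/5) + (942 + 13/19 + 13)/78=-1687028/18525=-91.07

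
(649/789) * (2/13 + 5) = 43483/10257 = 4.24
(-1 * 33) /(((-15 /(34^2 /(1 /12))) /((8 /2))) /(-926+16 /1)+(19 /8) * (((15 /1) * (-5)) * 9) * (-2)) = -111086976 /10793109601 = -0.01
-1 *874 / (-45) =874 / 45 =19.42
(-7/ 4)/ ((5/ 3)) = -21/ 20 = -1.05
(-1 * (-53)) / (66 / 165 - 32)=-265 / 158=-1.68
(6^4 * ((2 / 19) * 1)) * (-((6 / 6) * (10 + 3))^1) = -33696 / 19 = -1773.47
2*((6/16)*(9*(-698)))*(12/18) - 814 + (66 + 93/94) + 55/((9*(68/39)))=-37244641/9588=-3884.51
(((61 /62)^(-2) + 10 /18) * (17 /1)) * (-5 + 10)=4522085 /33489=135.03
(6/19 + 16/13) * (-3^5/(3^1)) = -30942/247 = -125.27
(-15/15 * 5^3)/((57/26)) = -3250/57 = -57.02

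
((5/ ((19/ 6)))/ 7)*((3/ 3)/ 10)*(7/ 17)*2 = 6/ 323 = 0.02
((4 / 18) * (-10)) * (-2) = 40 / 9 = 4.44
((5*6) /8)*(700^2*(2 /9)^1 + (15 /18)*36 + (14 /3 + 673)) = 410987.08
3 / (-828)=-1 / 276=-0.00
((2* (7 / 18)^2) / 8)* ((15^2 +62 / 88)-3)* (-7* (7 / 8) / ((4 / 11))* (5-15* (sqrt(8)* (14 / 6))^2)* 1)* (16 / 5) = 9152158211 / 31104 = 294243.77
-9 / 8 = -1.12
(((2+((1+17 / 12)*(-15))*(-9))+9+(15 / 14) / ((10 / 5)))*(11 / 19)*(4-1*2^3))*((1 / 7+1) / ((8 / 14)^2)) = -52019 / 19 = -2737.84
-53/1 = -53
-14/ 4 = -7/ 2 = -3.50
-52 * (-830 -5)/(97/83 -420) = -3603860/34763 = -103.67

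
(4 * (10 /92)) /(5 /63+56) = 630 /81259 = 0.01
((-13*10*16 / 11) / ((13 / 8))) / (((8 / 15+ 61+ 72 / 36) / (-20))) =384000 / 10483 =36.63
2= 2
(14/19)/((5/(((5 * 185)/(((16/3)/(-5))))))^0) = 14/19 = 0.74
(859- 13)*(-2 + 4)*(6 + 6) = 20304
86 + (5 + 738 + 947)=1776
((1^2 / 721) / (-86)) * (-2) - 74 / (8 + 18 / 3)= -163872 / 31003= -5.29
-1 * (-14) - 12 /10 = 64 /5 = 12.80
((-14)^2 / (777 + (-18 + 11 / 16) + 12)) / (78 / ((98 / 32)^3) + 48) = 23059204 / 4604381505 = 0.01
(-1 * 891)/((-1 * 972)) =11/12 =0.92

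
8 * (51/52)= 102/13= 7.85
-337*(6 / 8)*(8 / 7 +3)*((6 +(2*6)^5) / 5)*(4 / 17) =-12261649.28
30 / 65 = 6 / 13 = 0.46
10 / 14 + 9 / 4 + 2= 139 / 28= 4.96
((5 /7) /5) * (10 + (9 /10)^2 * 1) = 1.54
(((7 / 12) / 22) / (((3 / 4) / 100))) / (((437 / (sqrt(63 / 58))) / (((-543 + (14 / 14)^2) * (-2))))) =189700 * sqrt(406) / 418209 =9.14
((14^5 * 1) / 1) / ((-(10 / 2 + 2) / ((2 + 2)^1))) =-307328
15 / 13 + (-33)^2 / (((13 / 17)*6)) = 238.50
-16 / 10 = -8 / 5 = -1.60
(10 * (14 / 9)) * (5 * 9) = 700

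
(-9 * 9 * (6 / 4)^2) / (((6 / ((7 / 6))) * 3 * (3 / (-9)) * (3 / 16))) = 189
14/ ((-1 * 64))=-7/ 32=-0.22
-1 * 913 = -913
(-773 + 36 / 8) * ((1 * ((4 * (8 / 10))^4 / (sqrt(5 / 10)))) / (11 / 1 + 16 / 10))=-50364416 * sqrt(2) / 7875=-9044.58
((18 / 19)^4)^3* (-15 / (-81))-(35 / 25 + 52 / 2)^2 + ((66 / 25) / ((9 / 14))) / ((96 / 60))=-248365985846836566869 / 331997237859924150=-748.10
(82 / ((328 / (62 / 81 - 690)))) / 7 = -13957 / 567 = -24.62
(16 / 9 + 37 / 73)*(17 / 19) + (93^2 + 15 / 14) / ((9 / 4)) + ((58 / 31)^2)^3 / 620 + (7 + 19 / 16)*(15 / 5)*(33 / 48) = 625724962621643566279 / 161959055739505920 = 3863.48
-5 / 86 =-0.06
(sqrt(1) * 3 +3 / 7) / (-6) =-4 / 7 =-0.57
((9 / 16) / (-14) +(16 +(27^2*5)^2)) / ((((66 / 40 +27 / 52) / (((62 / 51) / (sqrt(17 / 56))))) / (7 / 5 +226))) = 454556488529975*sqrt(238) / 2281944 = 3073062248.96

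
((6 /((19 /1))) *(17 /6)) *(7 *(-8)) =-952 /19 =-50.11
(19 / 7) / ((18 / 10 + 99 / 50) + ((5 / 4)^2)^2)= 121600 / 278719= 0.44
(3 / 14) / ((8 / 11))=33 / 112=0.29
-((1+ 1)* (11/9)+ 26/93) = -760/279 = -2.72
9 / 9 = 1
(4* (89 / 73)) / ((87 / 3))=356 / 2117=0.17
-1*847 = -847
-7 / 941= -0.01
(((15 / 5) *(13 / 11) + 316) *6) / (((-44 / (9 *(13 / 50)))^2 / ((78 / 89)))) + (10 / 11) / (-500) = 1125503179 / 236918000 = 4.75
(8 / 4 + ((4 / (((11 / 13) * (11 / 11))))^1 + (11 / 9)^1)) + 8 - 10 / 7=10063 / 693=14.52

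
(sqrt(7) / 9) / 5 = sqrt(7) / 45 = 0.06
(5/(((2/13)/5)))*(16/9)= 2600/9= 288.89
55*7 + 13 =398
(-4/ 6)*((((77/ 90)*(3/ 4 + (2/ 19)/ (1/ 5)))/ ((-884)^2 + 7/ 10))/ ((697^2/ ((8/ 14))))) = -2134/ 1947546520587639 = -0.00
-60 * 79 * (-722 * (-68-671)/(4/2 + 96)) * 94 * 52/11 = -6181034664480/539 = -11467596780.11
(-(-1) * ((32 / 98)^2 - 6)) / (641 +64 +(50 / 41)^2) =-4757230 / 570287921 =-0.01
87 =87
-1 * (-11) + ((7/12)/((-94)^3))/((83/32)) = 284371190/25851927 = 11.00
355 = 355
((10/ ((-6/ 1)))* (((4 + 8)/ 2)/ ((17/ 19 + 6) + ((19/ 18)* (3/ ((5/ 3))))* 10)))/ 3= -95/ 738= -0.13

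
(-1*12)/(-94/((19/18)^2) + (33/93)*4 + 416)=-33573/931801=-0.04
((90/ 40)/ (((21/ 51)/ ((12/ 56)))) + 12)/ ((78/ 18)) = 15489/ 5096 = 3.04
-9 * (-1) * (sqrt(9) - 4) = -9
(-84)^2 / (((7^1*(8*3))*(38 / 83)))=1743 / 19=91.74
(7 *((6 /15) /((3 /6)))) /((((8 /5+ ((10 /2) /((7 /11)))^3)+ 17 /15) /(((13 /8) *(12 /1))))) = 280917 /1254844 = 0.22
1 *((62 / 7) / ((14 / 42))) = 186 / 7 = 26.57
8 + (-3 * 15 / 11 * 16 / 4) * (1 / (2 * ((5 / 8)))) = -56 / 11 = -5.09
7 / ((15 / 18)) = 42 / 5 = 8.40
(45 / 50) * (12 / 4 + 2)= 9 / 2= 4.50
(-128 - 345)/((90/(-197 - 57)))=60071/45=1334.91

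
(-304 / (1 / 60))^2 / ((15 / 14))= 310517760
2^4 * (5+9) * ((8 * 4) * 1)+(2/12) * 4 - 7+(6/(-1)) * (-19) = 21827/3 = 7275.67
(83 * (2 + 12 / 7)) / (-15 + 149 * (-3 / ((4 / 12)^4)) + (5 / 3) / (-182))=-168324 / 19777217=-0.01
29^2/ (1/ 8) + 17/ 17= 6729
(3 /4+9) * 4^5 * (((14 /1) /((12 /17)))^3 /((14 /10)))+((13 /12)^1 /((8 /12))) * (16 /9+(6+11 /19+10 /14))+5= 266390029237 /4788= 55637015.30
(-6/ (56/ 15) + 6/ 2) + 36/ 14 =111/ 28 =3.96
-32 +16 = -16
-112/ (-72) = 14/ 9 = 1.56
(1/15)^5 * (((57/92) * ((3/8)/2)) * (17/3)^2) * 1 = 5491/1117800000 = 0.00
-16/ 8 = -2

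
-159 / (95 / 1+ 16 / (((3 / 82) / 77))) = -477 / 101309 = -0.00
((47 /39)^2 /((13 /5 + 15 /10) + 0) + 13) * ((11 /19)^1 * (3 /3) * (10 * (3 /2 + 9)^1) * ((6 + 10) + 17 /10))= 3783333169 /263302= 14368.80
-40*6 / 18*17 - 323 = -1649 / 3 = -549.67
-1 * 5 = -5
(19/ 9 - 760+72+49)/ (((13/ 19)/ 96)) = -3485056/ 39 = -89360.41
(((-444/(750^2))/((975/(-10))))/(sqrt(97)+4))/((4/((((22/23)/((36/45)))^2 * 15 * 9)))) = -4477/232098750+4477 * sqrt(97)/928395000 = 0.00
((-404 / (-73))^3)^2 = 4347986536861696 / 151334226289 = 28731.02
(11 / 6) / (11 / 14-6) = -77 / 219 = -0.35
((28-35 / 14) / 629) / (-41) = -3 / 3034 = -0.00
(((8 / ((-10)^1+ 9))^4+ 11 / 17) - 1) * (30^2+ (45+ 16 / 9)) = 593283146 / 153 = 3877667.62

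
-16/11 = -1.45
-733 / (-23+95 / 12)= 8796 / 181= 48.60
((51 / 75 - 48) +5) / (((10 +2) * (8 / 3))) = -529 / 400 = -1.32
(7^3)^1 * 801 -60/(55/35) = 3021753/11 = 274704.82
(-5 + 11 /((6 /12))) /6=17 /6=2.83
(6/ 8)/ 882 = 1/ 1176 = 0.00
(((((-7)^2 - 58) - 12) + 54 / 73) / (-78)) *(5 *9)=22185 / 1898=11.69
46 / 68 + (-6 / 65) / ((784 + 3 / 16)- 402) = 9138661 / 13514150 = 0.68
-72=-72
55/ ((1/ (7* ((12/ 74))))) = 2310/ 37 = 62.43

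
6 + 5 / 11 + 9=170 / 11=15.45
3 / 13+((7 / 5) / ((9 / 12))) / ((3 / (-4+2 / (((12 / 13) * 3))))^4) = 1198339231 / 414523980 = 2.89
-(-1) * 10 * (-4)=-40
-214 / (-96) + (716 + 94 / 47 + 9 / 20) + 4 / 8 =721.18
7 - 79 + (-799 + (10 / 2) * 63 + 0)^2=234184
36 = 36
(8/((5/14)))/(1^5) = 112/5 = 22.40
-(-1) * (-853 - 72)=-925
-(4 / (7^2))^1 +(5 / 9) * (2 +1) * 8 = 1948 / 147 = 13.25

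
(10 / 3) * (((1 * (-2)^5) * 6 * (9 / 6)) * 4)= -3840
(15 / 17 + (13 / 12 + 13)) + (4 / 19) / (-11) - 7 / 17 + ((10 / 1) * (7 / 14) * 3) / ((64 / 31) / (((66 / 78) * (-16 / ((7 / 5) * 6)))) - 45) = 15936628715 / 1121454708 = 14.21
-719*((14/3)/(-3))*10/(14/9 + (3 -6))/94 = -50330/611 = -82.37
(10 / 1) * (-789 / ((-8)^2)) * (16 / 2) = -3945 / 4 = -986.25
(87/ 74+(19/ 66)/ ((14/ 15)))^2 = 286049569/ 129868816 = 2.20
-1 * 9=-9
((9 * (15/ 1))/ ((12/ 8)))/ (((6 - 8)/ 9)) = -405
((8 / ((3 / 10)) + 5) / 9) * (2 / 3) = 190 / 81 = 2.35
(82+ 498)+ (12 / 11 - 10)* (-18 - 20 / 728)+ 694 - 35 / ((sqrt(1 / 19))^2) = 110054 / 143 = 769.61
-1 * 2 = -2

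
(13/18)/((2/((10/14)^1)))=65/252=0.26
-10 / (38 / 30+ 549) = -75 / 4127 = -0.02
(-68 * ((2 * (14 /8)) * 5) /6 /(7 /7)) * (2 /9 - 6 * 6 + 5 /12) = 757435 /108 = 7013.29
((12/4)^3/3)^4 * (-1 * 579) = -3798819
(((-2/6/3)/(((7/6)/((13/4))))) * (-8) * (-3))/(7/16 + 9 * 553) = -832/557473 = -0.00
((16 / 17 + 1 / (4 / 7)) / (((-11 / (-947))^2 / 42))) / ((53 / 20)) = 34464369870 / 109021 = 316125.97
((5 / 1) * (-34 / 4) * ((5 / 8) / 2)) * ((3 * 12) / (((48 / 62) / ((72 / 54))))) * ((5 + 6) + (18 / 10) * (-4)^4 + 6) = -6295015 / 16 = -393438.44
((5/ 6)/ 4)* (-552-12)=-235/ 2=-117.50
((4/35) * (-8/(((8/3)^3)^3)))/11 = -19683/1614807040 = -0.00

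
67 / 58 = 1.16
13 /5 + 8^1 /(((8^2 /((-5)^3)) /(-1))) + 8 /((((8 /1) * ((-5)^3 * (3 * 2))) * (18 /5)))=18.22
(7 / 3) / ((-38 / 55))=-3.38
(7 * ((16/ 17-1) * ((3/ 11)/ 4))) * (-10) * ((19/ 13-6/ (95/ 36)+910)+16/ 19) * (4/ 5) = 2776662/ 13585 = 204.39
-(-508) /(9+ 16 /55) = 27940 /511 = 54.68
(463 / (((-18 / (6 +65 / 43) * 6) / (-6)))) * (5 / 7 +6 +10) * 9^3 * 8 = 5669103492 / 301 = 18834230.87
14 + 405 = 419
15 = 15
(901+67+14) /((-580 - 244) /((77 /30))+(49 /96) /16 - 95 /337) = -39140226048 /12805827379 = -3.06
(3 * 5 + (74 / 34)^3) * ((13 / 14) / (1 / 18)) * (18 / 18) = 2078388 / 4913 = 423.04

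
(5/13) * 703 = 270.38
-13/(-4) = 13/4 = 3.25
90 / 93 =0.97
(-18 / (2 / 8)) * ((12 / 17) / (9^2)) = -32 / 51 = -0.63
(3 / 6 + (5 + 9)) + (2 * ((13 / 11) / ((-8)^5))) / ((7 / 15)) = 18292541 / 1261568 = 14.50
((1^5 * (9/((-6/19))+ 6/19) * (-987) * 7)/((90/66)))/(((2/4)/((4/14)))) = 7751898/95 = 81598.93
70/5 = 14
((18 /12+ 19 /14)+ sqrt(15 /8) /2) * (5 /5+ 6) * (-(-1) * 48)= 42 * sqrt(30)+ 960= 1190.04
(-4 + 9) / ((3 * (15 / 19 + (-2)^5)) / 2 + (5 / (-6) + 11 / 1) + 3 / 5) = -1425 / 10274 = -0.14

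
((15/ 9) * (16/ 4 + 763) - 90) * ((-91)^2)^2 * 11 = 896389031871.67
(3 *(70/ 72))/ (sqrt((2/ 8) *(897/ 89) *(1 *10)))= 0.58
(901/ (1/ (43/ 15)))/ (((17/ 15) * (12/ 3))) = 2279/ 4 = 569.75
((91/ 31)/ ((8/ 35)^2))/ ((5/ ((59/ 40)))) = 16.58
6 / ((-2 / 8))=-24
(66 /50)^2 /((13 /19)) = 20691 /8125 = 2.55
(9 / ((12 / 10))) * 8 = 60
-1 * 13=-13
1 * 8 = 8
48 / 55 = 0.87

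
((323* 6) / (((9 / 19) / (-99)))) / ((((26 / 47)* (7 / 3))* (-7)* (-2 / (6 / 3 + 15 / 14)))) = -1227884823 / 17836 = -68843.06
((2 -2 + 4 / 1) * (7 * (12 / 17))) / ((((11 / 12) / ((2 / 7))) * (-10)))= -576 / 935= -0.62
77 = 77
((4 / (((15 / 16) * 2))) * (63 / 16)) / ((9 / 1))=14 / 15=0.93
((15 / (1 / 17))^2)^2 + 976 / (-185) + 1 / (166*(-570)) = 14802851724617639 / 3500940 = 4228250619.72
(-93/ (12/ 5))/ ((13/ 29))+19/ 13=-4419/ 52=-84.98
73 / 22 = 3.32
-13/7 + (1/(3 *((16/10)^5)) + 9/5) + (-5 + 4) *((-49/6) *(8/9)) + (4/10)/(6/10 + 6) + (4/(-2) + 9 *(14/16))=4485843293/340623360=13.17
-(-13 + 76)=-63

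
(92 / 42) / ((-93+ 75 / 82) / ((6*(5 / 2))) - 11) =-18860 / 147567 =-0.13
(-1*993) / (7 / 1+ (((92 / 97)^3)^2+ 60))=-827141200894497 / 56415479331587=-14.66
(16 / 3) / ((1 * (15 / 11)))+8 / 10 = 212 / 45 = 4.71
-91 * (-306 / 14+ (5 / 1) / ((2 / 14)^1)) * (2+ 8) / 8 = -1495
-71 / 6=-11.83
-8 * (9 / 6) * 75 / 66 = -150 / 11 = -13.64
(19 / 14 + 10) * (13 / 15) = 689 / 70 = 9.84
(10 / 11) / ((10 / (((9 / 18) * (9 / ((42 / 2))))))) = 3 / 154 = 0.02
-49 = -49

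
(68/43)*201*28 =382704/43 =8900.09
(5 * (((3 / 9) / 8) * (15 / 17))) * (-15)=-375 / 136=-2.76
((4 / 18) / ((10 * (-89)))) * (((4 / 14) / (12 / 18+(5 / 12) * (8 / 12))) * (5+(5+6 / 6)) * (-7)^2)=-0.04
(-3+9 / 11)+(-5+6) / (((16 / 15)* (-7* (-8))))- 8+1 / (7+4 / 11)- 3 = -10401739 / 798336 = -13.03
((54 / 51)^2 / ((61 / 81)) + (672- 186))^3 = 634711911311609769672 / 5478769549189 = 115849353.69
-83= -83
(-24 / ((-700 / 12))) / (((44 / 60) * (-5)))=-216 / 1925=-0.11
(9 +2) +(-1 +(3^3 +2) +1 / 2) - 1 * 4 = 71 / 2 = 35.50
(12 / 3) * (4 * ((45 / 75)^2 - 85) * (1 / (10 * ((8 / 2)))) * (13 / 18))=-27508 / 1125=-24.45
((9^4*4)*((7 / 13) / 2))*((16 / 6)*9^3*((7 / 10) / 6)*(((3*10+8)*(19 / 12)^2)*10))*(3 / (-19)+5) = 96095634012 / 13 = 7391971847.08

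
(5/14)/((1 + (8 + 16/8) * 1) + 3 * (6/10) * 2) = 25/1022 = 0.02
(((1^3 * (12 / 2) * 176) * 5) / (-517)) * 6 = -2880 / 47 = -61.28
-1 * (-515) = 515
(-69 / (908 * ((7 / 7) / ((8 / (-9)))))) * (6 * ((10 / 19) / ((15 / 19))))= 184 / 681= 0.27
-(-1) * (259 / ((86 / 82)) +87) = 333.95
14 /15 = 0.93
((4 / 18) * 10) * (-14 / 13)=-280 / 117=-2.39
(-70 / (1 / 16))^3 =-1404928000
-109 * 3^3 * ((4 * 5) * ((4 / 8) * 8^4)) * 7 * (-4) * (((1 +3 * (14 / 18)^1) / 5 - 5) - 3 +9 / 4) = -17157611520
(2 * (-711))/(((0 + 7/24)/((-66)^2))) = -148661568/7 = -21237366.86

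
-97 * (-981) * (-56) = -5328792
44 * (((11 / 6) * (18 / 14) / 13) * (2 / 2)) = 726 / 91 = 7.98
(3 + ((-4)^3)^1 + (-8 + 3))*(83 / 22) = -249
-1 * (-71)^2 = -5041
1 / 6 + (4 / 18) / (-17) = 47 / 306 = 0.15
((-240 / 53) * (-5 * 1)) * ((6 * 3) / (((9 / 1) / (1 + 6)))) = 16800 / 53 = 316.98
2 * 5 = 10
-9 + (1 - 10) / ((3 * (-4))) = -33 / 4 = -8.25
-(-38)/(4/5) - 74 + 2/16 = -211/8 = -26.38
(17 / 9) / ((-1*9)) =-17 / 81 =-0.21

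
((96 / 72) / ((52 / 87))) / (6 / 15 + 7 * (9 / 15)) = 145 / 299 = 0.48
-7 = -7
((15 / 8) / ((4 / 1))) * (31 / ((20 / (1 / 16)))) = 93 / 2048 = 0.05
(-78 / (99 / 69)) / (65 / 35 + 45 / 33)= -2093 / 124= -16.88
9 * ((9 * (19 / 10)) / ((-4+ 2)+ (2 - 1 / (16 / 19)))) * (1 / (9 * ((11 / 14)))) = -1008 / 55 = -18.33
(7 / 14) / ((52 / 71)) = 71 / 104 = 0.68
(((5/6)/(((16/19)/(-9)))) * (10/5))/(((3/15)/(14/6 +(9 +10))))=-1900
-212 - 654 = -866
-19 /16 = -1.19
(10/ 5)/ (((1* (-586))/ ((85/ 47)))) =-85/ 13771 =-0.01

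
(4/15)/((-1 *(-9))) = 4/135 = 0.03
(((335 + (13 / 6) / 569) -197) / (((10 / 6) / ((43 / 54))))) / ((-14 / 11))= -44570317 / 860328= -51.81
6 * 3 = 18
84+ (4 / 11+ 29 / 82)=76415 / 902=84.72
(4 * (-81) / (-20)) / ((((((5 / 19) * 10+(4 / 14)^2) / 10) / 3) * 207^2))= 931 / 222709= 0.00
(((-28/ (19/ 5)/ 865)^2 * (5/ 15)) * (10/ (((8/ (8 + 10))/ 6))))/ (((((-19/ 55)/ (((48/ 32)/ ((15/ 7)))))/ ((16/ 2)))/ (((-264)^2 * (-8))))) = 6058667704320/ 205283011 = 29513.73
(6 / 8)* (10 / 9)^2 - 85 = -2270 / 27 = -84.07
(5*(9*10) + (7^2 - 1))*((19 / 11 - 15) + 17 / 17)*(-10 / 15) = 4074.55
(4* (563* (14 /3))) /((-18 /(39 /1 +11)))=-788200 /27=-29192.59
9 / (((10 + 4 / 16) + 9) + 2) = 36 / 85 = 0.42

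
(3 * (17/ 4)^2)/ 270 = 289/ 1440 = 0.20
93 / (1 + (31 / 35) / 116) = 377580 / 4091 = 92.30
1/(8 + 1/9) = 9/73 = 0.12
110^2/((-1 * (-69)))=12100/69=175.36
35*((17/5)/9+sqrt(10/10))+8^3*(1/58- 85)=-11343830/261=-43462.95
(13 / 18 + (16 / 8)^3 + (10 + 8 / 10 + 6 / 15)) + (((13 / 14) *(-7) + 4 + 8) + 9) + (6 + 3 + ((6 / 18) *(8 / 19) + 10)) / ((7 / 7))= 53.56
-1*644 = -644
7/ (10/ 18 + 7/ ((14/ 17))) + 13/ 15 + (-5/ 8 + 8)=176327/ 19560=9.01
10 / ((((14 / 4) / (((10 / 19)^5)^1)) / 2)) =4000000 / 17332693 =0.23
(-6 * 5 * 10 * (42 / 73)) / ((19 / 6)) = -75600 / 1387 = -54.51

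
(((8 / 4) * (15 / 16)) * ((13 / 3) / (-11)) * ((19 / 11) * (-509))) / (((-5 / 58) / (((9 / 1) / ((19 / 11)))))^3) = -1294122362247 / 9025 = -143393059.53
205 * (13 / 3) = 2665 / 3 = 888.33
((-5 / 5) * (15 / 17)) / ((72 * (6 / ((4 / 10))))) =-1 / 1224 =-0.00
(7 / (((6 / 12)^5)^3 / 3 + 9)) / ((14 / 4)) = 0.22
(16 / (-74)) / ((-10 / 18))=72 / 185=0.39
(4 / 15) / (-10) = -2 / 75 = -0.03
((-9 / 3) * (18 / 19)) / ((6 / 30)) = -270 / 19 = -14.21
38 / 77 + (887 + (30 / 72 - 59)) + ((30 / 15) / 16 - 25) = 1485857 / 1848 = 804.04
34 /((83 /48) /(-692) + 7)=1129344 /232429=4.86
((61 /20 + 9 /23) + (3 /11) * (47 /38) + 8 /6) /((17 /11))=1474391 /445740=3.31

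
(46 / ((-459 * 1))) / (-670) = 23 / 153765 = 0.00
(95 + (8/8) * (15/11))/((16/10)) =60.23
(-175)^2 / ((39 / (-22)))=-673750 / 39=-17275.64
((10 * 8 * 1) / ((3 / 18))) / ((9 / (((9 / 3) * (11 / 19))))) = 1760 / 19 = 92.63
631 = 631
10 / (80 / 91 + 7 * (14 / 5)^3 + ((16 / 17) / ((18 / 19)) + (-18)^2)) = 8701875 / 417286742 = 0.02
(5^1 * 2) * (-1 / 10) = -1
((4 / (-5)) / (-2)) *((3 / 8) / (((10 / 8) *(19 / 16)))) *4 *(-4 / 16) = -48 / 475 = -0.10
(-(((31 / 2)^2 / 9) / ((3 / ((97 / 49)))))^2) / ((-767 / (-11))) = -95583499979 / 21480037488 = -4.45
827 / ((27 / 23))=19021 / 27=704.48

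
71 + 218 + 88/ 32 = 1167/ 4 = 291.75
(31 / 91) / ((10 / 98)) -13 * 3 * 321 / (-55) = 165134 / 715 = 230.96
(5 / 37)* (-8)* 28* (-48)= 53760 / 37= 1452.97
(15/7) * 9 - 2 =17.29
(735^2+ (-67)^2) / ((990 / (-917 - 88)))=-18247919 / 33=-552967.24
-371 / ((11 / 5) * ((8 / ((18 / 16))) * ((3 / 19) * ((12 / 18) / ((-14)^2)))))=-15543045 / 352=-44156.38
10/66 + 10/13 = 395/429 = 0.92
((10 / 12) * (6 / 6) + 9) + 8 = 107 / 6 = 17.83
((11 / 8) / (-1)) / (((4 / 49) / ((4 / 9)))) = -539 / 72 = -7.49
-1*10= -10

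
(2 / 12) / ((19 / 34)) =17 / 57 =0.30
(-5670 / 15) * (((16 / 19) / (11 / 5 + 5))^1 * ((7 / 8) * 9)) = -6615 / 19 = -348.16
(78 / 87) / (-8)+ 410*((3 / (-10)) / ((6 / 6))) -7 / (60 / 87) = -19323 / 145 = -133.26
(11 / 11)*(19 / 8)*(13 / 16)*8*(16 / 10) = 247 / 10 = 24.70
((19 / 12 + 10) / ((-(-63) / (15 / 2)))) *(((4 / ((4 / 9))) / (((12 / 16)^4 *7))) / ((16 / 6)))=2780 / 1323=2.10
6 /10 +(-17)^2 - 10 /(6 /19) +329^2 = 1627484 /15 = 108498.93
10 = 10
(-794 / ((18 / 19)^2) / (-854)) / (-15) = -143317 / 2075220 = -0.07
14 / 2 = 7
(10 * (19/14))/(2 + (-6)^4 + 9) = 95/9149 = 0.01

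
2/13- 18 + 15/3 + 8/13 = -159/13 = -12.23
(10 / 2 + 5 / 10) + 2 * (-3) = -1 / 2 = -0.50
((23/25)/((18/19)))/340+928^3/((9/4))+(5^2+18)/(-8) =27172077157031/76500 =355190551.07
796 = 796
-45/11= -4.09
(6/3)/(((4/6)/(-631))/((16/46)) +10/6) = 5048/4199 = 1.20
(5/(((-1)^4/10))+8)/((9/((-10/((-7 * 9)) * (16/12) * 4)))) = 9280/1701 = 5.46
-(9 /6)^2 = -9 /4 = -2.25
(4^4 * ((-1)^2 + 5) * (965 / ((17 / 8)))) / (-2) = -5928960 / 17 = -348762.35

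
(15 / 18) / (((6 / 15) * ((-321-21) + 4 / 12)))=-1 / 164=-0.01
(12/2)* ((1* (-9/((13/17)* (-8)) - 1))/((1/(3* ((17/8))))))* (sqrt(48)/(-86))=-1.45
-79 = -79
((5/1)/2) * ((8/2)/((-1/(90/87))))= -300/29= -10.34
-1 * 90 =-90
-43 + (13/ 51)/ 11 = -24110/ 561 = -42.98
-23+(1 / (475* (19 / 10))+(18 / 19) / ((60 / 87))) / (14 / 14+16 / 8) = -244127 / 10830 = -22.54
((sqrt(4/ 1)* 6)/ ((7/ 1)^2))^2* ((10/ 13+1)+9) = 2880/ 4459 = 0.65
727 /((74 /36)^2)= 235548 /1369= 172.06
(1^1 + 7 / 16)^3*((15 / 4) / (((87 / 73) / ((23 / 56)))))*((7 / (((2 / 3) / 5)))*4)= 1532129475 / 1900544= 806.15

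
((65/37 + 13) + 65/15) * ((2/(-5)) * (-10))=8476/111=76.36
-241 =-241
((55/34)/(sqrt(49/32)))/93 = 110 * sqrt(2)/11067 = 0.01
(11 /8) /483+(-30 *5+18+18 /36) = -131.50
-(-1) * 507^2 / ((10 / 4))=514098 / 5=102819.60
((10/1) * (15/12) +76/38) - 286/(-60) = 289/15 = 19.27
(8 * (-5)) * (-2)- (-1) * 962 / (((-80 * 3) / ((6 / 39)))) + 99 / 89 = 429847 / 5340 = 80.50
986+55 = 1041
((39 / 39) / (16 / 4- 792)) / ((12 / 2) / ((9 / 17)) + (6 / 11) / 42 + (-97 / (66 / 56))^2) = -7623 / 40757790980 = -0.00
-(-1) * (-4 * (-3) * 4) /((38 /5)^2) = 300 /361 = 0.83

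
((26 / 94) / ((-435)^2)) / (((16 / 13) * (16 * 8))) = 169 / 18214041600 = 0.00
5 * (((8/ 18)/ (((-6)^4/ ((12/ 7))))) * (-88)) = -440/ 1701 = -0.26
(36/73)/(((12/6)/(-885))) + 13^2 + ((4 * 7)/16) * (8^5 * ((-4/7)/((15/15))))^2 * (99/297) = 313532537155/1533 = 204522202.97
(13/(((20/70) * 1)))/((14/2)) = 13/2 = 6.50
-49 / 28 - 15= -67 / 4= -16.75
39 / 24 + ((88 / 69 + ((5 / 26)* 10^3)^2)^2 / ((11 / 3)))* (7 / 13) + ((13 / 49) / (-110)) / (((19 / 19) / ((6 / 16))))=5103548897958285848681 / 25408114651920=200862951.38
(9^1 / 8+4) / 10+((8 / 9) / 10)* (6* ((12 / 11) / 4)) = 579 / 880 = 0.66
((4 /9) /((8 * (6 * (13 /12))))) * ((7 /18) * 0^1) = 0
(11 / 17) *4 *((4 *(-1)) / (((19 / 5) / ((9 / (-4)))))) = 1980 / 323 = 6.13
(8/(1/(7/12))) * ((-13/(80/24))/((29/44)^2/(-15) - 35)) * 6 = 3171168/1017241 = 3.12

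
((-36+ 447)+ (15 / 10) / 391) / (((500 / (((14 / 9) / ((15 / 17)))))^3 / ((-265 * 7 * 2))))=-788001858959 / 11789296875000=-0.07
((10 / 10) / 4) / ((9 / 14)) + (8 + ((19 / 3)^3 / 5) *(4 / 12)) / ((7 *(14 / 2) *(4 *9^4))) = 202548169 / 520812180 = 0.39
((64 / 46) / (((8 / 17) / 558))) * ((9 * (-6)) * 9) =-18440784 / 23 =-801773.22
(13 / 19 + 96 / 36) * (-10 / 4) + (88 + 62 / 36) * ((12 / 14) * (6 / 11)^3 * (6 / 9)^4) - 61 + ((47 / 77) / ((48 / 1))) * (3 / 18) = -1137079177 / 16994208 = -66.91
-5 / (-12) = 5 / 12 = 0.42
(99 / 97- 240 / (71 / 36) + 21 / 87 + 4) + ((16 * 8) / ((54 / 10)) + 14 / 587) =-293435355988 / 3165409827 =-92.70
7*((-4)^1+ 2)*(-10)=140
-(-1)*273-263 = 10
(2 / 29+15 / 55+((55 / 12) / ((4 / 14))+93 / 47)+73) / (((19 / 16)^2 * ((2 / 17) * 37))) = 8942000272 / 600784503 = 14.88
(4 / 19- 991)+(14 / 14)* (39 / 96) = -602153 / 608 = -990.38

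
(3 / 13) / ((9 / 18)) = 6 / 13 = 0.46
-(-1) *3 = 3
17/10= 1.70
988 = 988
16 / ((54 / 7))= 56 / 27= 2.07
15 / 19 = 0.79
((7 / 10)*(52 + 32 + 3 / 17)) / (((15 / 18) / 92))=2764692 / 425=6505.16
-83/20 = -4.15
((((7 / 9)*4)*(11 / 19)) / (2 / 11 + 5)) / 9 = 0.04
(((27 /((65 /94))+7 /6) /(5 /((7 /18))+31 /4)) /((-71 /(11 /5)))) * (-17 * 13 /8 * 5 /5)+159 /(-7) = -1810422571 /86030700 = -21.04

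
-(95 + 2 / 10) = -476 / 5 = -95.20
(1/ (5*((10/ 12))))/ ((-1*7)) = -0.03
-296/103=-2.87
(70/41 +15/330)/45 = 0.04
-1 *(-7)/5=7/5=1.40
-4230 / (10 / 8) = -3384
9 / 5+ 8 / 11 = 139 / 55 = 2.53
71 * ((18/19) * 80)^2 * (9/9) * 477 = 70226611200/361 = 194533549.03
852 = 852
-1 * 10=-10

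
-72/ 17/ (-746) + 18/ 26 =57537/ 82433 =0.70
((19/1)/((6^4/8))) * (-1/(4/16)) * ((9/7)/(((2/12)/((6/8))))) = -19/7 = -2.71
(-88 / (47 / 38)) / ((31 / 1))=-3344 / 1457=-2.30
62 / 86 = 31 / 43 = 0.72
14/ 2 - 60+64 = 11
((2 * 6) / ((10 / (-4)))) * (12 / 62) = -0.93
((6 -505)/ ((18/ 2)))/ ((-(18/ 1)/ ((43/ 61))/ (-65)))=-141.14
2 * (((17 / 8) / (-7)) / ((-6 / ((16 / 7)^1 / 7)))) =34 / 1029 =0.03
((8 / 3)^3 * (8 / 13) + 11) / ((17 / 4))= 31828 / 5967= 5.33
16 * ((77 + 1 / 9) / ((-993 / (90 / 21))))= -111040 / 20853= -5.32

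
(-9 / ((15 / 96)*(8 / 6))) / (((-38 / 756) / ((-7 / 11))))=-571536 / 1045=-546.92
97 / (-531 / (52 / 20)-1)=-1261 / 2668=-0.47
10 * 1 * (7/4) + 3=41/2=20.50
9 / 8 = 1.12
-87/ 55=-1.58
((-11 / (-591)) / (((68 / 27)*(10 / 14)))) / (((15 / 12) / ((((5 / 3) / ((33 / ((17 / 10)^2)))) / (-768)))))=-119 / 75648000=-0.00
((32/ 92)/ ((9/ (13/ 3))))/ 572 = 2/ 6831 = 0.00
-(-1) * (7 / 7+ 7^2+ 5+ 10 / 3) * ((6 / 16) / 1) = 175 / 8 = 21.88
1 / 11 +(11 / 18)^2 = 0.46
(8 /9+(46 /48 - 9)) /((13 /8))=-515 /117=-4.40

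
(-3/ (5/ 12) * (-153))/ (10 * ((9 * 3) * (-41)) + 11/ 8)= -44064/ 442745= -0.10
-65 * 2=-130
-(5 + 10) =-15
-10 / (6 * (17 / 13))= -65 / 51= -1.27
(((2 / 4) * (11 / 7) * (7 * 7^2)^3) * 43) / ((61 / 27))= 73622273571 / 122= 603461258.78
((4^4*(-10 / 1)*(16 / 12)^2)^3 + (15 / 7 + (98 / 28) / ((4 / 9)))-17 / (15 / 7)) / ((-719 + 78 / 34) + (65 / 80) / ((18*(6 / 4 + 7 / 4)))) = 327104709256126619 / 2486949885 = 131528468.36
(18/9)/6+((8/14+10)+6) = 16.90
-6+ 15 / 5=-3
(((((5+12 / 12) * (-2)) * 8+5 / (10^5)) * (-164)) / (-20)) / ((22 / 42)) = -1653119139 / 1100000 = -1502.84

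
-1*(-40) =40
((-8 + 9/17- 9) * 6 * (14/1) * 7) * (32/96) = -54880/17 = -3228.24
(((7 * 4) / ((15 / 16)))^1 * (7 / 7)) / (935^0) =448 / 15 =29.87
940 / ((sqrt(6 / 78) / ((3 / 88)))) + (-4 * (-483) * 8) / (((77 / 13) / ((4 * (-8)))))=-918528 / 11 + 705 * sqrt(13) / 22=-83387.00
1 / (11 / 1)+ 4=45 / 11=4.09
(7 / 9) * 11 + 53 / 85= 7022 / 765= 9.18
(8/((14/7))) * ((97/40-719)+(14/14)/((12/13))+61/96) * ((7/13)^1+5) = -1029393/65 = -15836.82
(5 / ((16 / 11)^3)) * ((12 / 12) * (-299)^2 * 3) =1784890965 / 4096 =435764.40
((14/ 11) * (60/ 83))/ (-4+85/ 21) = 17640/ 913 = 19.32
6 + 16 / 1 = 22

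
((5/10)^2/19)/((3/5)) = 5/228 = 0.02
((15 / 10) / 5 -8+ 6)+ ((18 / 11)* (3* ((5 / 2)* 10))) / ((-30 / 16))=-7387 / 110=-67.15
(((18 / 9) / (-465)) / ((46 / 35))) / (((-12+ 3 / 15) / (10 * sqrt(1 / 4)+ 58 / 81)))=16205 / 10222281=0.00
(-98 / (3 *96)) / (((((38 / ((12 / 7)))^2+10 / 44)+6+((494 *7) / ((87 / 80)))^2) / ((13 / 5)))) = -5892887 / 67349441144900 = -0.00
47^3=103823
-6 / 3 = -2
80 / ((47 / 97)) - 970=-37830 / 47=-804.89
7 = 7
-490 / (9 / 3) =-490 / 3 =-163.33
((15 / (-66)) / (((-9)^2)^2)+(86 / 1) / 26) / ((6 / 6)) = 6206641 / 1876446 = 3.31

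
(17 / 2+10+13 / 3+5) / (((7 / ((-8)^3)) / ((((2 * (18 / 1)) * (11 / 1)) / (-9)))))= 1881088 / 21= 89575.62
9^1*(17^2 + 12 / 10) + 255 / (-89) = 1160976 / 445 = 2608.93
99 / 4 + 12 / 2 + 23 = 215 / 4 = 53.75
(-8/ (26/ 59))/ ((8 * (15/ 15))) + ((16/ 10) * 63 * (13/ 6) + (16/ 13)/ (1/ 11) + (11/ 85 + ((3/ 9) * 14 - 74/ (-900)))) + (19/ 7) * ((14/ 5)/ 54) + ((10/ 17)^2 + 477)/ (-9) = 460659416/ 2535975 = 181.65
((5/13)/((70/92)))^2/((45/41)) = 86756/372645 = 0.23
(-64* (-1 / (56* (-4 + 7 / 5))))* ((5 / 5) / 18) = -20 / 819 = -0.02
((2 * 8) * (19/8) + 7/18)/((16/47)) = 32477/288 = 112.77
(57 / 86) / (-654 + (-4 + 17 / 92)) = -874 / 867439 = -0.00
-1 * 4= -4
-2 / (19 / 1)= -2 / 19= -0.11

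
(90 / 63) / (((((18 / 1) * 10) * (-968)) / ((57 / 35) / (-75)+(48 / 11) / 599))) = 83191 / 703191258000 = 0.00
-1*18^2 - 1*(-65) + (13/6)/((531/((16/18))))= -3713231/14337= -259.00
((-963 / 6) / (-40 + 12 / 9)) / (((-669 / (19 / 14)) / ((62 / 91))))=-189069 / 32955832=-0.01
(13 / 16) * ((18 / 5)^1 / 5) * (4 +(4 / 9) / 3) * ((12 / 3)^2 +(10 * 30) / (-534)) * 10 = 166712 / 445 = 374.63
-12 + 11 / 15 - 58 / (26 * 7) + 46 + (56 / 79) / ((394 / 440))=35.21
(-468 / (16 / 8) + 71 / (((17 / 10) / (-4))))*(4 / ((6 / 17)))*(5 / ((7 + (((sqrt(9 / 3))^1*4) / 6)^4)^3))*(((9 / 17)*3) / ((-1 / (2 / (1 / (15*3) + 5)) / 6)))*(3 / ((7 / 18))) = 983.73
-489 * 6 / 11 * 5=-14670 / 11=-1333.64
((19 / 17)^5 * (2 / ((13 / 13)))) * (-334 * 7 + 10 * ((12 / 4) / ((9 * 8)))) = -69457053049 / 8519142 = -8153.06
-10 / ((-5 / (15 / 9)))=10 / 3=3.33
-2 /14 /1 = -1 /7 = -0.14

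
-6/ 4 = -3/ 2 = -1.50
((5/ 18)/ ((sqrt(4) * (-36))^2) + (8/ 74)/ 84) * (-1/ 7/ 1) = -32399/ 169174656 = -0.00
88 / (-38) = -44 / 19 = -2.32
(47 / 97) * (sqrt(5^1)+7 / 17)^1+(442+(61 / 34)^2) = 47 * sqrt(5) / 97+49945653 / 112132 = 446.50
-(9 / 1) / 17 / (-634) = 9 / 10778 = 0.00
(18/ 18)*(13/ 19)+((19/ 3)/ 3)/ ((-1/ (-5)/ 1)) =1922/ 171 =11.24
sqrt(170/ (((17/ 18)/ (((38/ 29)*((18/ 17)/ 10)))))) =18*sqrt(18734)/ 493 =5.00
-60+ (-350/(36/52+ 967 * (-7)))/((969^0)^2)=-2637365/43994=-59.95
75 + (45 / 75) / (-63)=7874 / 105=74.99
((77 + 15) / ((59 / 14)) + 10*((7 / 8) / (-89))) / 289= 456463 / 6070156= 0.08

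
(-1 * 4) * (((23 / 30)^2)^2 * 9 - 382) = 34100159 / 22500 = 1515.56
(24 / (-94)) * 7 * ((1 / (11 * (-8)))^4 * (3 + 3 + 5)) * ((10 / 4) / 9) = -35 / 384350208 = -0.00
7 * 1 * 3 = 21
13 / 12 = 1.08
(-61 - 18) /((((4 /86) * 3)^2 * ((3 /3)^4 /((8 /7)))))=-4637.17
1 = 1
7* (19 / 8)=16.62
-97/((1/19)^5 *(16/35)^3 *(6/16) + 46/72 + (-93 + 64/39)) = 1.07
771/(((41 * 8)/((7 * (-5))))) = -26985/328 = -82.27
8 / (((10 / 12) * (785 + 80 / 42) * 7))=0.00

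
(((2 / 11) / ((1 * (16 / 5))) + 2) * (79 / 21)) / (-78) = -14299 / 144144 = -0.10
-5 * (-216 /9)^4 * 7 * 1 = -11612160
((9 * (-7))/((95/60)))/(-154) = 54/209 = 0.26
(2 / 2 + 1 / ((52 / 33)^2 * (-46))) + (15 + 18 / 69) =2021503 / 124384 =16.25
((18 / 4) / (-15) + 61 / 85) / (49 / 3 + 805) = 213 / 418880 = 0.00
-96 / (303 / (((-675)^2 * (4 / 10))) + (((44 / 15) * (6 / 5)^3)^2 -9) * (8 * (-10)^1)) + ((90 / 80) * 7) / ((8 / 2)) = 3310999226037 / 1622531670368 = 2.04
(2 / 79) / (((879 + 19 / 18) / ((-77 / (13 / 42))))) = -16632 / 2324101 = -0.01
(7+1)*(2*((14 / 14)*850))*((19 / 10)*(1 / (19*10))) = 136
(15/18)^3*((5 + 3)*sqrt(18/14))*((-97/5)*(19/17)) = -46075*sqrt(7)/1071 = -113.82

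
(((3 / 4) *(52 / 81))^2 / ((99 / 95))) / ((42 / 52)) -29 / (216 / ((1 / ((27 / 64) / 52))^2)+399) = 56581635555926 / 279078115318695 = 0.20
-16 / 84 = -4 / 21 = -0.19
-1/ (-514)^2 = -0.00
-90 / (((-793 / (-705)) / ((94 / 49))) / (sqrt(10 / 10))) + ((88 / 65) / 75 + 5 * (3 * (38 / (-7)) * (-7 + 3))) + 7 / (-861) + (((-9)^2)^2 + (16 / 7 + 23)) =1345905306229 / 199142125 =6758.52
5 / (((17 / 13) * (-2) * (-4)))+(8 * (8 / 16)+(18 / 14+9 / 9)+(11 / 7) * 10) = 3057 / 136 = 22.48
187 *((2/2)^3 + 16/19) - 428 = -1587/19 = -83.53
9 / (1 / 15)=135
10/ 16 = 0.62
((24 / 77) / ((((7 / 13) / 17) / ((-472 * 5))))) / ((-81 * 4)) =1043120 / 14553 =71.68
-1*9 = -9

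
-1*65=-65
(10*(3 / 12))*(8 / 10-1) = -1 / 2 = -0.50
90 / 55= 1.64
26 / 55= 0.47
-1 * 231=-231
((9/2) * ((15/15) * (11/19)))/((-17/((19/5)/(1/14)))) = -693/85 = -8.15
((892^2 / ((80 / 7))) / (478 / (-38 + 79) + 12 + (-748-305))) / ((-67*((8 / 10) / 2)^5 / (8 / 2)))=1274305625 / 3231544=394.33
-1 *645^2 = -416025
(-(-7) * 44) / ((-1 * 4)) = -77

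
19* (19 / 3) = 361 / 3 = 120.33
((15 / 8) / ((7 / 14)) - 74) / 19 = -281 / 76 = -3.70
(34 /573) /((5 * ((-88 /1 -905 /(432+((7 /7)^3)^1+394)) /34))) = -956012 /211096065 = -0.00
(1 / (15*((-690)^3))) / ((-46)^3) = 1 / 479636280360000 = 0.00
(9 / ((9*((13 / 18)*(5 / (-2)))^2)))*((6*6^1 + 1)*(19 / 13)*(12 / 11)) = 10933056 / 604175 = 18.10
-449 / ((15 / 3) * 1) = -449 / 5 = -89.80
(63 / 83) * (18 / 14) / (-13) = -81 / 1079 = -0.08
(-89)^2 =7921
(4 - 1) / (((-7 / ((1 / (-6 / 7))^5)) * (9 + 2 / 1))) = 2401 / 28512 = 0.08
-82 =-82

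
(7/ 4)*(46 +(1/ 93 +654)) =455707/ 372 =1225.02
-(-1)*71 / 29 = 71 / 29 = 2.45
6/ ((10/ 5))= 3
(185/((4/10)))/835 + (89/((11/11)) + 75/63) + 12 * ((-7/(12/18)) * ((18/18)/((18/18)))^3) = -247283/7014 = -35.26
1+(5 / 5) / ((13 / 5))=18 / 13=1.38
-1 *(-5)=5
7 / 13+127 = 1658 / 13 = 127.54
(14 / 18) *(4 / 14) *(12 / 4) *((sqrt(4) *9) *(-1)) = -12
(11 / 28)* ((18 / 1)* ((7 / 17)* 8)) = 396 / 17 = 23.29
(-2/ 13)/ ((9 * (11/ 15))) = -10/ 429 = -0.02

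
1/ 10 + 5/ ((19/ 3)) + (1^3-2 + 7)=1309/ 190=6.89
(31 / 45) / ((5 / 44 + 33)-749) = -0.00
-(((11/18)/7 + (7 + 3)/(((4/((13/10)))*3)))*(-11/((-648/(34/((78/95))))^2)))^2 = -71634050532022515625/25903564690571801985024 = -0.00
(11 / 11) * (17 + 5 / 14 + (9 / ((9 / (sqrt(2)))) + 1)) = sqrt(2) + 257 / 14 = 19.77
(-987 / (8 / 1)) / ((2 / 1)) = -987 / 16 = -61.69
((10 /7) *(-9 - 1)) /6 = -50 /21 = -2.38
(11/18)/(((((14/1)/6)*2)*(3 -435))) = -11/36288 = -0.00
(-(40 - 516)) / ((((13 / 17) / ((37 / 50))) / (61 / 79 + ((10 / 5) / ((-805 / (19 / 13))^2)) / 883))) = 126153286947379218 / 354692153554375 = 355.67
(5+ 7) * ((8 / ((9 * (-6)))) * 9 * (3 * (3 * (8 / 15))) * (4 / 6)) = -256 / 5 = -51.20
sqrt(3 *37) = 10.54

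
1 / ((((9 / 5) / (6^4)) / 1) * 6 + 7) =120 / 841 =0.14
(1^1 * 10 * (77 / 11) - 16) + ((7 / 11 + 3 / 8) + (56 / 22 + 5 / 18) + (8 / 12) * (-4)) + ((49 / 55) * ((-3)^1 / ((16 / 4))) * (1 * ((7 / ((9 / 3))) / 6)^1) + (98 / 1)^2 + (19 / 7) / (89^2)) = 530201920403 / 54892530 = 9658.91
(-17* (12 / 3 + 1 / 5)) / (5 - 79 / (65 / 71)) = 4641 / 5284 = 0.88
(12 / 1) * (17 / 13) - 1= 191 / 13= 14.69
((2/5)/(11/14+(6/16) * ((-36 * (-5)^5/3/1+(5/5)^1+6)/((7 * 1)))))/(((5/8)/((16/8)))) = 1792/2814125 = 0.00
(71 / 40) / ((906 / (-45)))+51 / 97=102555 / 234352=0.44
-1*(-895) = 895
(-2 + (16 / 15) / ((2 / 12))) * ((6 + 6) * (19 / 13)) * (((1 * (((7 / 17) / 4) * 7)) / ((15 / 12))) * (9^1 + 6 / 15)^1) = 418.17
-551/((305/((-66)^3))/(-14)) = -2217744144/305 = -7271292.28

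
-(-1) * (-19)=-19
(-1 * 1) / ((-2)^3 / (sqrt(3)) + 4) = 3 / 4 + sqrt(3) / 2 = 1.62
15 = 15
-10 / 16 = -5 / 8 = -0.62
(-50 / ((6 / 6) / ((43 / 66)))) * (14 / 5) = -3010 / 33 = -91.21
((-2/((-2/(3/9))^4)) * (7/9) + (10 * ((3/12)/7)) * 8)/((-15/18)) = -116591/34020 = -3.43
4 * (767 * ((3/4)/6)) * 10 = 3835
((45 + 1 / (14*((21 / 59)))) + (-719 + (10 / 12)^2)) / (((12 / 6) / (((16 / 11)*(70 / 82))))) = -11873570 / 28413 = -417.89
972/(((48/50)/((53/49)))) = 107325/98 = 1095.15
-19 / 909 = -0.02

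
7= 7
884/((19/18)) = 15912/19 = 837.47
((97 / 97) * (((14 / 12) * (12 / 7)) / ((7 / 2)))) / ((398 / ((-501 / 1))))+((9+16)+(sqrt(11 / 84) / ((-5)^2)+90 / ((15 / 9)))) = sqrt(231) / 1050+109045 / 1393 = 78.30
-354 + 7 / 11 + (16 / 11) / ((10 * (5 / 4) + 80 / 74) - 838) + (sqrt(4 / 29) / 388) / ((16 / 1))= -21557763 / 61007 + sqrt(29) / 90016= -353.37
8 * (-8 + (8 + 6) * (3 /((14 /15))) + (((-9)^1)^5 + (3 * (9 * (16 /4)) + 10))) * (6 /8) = -353364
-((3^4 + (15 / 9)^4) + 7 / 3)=-7375 / 81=-91.05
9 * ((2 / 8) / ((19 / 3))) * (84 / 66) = 189 / 418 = 0.45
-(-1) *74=74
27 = 27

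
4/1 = 4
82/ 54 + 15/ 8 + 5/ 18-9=-1151/ 216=-5.33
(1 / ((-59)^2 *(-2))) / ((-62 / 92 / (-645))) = -14835 / 107911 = -0.14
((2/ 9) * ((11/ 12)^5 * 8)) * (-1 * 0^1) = 0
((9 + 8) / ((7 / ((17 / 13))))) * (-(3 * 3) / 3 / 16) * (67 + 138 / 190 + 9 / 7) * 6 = -119367693 / 484120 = -246.57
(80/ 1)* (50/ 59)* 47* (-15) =-2820000/ 59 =-47796.61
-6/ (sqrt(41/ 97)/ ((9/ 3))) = -18*sqrt(3977)/ 41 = -27.69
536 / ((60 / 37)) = 4958 / 15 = 330.53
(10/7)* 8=80/7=11.43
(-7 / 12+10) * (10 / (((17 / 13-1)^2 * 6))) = 95485 / 576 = 165.77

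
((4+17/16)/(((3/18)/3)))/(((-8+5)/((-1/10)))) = 3.04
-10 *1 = -10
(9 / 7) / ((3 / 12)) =36 / 7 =5.14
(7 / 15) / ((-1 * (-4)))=7 / 60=0.12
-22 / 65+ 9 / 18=21 / 130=0.16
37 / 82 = 0.45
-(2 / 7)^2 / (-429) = 4 / 21021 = 0.00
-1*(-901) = 901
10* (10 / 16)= 25 / 4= 6.25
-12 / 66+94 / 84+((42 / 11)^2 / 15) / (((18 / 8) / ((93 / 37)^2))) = 127534159 / 34786290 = 3.67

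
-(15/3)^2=-25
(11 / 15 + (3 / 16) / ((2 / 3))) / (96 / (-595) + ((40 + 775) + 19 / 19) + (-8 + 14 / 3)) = 57953 / 46410304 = 0.00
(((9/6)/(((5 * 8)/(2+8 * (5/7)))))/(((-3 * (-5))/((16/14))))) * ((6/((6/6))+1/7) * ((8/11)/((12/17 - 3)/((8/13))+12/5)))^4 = 35031246438400/12407160361827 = 2.82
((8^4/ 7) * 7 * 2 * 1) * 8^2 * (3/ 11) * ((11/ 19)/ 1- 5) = -132120576/ 209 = -632155.87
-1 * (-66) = 66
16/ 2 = 8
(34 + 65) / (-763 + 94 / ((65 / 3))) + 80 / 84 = 77375 / 94143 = 0.82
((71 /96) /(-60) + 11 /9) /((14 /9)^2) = 62721 /125440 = 0.50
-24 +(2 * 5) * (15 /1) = 126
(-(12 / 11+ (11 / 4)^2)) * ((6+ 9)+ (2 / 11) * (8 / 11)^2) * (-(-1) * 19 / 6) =-581431141 / 1405536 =-413.67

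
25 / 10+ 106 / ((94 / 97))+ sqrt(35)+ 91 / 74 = sqrt(35)+ 196703 / 1739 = 119.03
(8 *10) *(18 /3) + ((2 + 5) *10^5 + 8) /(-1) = -699528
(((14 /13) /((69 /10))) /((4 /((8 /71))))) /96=35 /764244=0.00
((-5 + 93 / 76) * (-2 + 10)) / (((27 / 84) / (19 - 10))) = -16072 / 19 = -845.89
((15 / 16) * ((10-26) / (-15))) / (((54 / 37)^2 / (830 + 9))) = 1148591 / 2916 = 393.89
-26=-26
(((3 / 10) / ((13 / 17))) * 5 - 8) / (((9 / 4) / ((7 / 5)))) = -3.76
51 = 51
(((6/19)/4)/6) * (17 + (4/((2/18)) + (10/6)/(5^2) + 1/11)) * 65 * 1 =114023/2508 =45.46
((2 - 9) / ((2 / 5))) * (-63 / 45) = 49 / 2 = 24.50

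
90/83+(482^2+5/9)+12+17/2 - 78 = 347008601/1494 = 232268.14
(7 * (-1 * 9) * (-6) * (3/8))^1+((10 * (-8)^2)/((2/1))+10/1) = 1887/4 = 471.75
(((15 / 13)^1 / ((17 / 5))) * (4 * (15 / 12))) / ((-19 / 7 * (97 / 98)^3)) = -2470629000 / 3832313927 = -0.64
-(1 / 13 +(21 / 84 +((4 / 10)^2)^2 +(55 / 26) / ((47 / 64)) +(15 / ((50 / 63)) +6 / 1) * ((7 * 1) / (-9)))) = 5687101 / 352500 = 16.13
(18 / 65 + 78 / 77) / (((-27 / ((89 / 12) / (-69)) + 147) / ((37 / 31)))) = 7086536 / 1832846015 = 0.00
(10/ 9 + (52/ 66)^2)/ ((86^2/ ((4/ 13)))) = 1886/ 26176293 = 0.00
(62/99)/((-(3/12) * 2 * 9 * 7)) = -124/6237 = -0.02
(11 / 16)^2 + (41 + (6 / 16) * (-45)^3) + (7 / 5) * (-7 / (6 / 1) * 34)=-131273993 / 3840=-34185.94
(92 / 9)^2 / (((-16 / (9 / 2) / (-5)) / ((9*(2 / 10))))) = 529 / 2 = 264.50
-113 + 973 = 860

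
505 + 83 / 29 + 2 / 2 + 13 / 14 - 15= 200885 / 406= 494.79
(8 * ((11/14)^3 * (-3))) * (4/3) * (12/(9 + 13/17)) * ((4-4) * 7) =0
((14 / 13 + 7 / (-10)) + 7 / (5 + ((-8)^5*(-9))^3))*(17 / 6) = 7121985413849291153 / 6668845885717218580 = 1.07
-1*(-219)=219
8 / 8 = 1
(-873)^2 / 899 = 762129 / 899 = 847.75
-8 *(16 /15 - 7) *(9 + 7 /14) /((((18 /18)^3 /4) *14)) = 128.84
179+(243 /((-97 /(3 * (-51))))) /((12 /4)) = 29756 /97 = 306.76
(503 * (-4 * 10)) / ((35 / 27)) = -108648 / 7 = -15521.14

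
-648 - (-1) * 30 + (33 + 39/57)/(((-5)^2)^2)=-1467622/2375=-617.95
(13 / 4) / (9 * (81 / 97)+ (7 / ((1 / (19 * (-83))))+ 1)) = -1261 / 4279828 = -0.00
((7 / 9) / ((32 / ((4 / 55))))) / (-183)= -7 / 724680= -0.00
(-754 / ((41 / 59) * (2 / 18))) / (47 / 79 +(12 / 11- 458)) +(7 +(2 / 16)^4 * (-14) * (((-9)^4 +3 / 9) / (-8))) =2077930658533 / 66592837632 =31.20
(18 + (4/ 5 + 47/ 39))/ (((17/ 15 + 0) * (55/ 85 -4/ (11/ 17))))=-42911/ 13455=-3.19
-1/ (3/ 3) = -1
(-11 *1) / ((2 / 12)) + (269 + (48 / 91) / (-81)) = 498755 / 2457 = 202.99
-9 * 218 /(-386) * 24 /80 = 2943 /1930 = 1.52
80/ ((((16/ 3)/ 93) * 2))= 1395/ 2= 697.50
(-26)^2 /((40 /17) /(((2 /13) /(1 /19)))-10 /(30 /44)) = -163761 /3358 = -48.77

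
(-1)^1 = -1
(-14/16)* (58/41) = -203/164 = -1.24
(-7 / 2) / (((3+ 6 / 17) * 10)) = -119 / 1140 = -0.10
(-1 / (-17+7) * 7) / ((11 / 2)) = 7 / 55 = 0.13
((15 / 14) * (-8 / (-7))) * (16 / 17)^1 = 960 / 833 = 1.15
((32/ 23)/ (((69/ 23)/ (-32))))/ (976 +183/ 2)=-2048/ 147315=-0.01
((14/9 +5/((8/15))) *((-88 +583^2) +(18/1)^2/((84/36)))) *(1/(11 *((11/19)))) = 11860614929/20328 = 583461.97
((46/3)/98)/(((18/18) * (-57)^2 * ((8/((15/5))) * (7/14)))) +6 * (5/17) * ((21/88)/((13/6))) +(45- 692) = -1001300683225/1548070524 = -646.81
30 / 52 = 15 / 26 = 0.58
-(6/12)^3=-1/8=-0.12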